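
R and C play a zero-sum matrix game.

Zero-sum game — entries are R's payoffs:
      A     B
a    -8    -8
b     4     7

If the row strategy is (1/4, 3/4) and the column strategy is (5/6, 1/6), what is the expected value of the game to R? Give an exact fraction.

11/8

Against (5/6, 1/6), each row's expected payoff is a: -8; b: 9/2.
Taking the (1/4, 3/4)-weighted average: (1/4)·(-8) + (3/4)·(9/2) = 11/8.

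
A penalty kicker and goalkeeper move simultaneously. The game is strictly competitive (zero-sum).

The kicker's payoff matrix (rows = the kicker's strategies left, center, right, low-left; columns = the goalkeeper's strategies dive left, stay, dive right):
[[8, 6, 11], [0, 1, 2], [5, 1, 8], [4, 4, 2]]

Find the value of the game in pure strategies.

Row minima: 6, 0, 1, 2 → the kicker's maximin is 6.
Column maxima: 8, 6, 11 → the goalkeeper's minimax is 6.
They coincide at (left, stay), so the value is 6.

6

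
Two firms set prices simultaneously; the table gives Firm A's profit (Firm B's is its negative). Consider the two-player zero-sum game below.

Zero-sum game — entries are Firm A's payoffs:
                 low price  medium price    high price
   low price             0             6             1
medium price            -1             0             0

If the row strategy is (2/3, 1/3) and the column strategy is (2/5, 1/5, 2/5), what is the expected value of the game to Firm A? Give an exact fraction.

14/15

Against (2/5, 1/5, 2/5), each row's expected payoff is low price: 8/5; medium price: -2/5.
Taking the (2/3, 1/3)-weighted average: (2/3)·(8/5) + (1/3)·(-2/5) = 14/15.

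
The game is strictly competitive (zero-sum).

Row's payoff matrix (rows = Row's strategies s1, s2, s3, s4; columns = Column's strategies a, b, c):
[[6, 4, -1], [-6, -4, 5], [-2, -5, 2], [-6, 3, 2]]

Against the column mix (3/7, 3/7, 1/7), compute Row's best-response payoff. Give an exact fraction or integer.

29/7

s1: (6)·(3/7) + (4)·(3/7) + (-1)·(1/7) = 29/7.
s2: (-6)·(3/7) + (-4)·(3/7) + (5)·(1/7) = -25/7.
s3: (-2)·(3/7) + (-5)·(3/7) + (2)·(1/7) = -19/7.
s4: (-6)·(3/7) + (3)·(3/7) + (2)·(1/7) = -1.
The best pure response is s1 with expected payoff 29/7.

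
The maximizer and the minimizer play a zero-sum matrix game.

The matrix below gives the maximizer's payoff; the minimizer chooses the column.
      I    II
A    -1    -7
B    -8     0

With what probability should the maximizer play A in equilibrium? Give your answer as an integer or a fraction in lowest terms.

4/7

Row minima are -7 and -8, so the maximizer's maximin is -7; column maxima are -1 and 0, so the minimizer's minimax is -1. These differ, so the equilibrium is in mixed strategies.
Let the maximizer play A with probability p. The minimizer is indifferent when −p − 8(1−p) = −7p, giving p = 4/7.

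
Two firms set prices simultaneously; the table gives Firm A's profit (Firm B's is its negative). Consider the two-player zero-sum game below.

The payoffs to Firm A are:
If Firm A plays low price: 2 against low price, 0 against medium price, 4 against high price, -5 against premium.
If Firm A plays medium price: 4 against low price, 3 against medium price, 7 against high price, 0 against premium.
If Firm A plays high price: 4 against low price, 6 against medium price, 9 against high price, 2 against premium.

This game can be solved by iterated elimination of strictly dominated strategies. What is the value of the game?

Row low price is strictly dominated by row medium price (4>2, 3>0, 7>4, 0>-5); eliminate low price.
Column high price is strictly dominated by low price for Firm B (4<7, 4<9); eliminate high price.
Column medium price is strictly dominated by premium for Firm B (0<3, 2<6); eliminate medium price.
Column low price is strictly dominated by premium for Firm B (0<4, 2<4); eliminate low price.
Row medium price is strictly dominated by row high price (2>0); eliminate medium price.
Only (high price, premium) remains, with payoff 2.

2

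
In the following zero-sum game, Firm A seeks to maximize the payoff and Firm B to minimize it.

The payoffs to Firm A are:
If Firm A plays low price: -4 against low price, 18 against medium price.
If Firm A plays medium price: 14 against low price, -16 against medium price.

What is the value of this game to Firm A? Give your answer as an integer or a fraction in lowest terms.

47/13

Row minima are -4 and -16, so Firm A's maximin is -4; column maxima are 14 and 18, so Firm B's minimax is 14. These differ, so the equilibrium is in mixed strategies.
Let Firm A play low price with probability p. Firm B is indifferent when −4p + 14(1−p) = 18p − 16(1−p), giving p = 15/26.
Let Firm B play low price with probability q. Firm A is indifferent when −4q + 18(1−q) = 14q − 16(1−q), giving q = 17/26.
The value is -4·(17/26) + (18)·(9/26) = 47/13.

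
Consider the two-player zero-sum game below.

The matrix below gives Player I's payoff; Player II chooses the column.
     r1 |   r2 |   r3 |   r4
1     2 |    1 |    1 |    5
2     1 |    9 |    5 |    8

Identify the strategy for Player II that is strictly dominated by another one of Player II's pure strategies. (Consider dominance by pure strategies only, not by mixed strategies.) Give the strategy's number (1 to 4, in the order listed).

Player II prefers columns that give Player I less. Compare r4 with r1: 2 < 5, 1 < 8.
So r1 strictly dominates r4 for Player II; r4 is strictly dominated.

4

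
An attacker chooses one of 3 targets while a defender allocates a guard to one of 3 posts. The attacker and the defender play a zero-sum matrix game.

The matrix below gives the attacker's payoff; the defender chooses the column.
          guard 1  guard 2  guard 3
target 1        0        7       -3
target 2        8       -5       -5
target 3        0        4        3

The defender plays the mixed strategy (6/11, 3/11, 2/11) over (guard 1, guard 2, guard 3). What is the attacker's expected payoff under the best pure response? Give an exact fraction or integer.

target 1: (0)·(6/11) + (7)·(3/11) + (-3)·(2/11) = 15/11.
target 2: (8)·(6/11) + (-5)·(3/11) + (-5)·(2/11) = 23/11.
target 3: (0)·(6/11) + (4)·(3/11) + (3)·(2/11) = 18/11.
The best pure response is target 2 with expected payoff 23/11.

23/11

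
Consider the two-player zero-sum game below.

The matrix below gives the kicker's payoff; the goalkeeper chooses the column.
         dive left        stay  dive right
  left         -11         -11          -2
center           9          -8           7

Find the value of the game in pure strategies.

-8

Row minima: -11, -8 → the kicker's maximin is -8.
Column maxima: 9, -8, 7 → the goalkeeper's minimax is -8.
They coincide at (center, stay), so the value is -8.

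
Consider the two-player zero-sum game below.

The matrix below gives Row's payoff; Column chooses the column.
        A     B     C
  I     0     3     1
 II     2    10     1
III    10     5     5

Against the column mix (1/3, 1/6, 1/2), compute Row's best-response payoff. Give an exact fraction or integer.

I: (0)·(1/3) + (3)·(1/6) + (1)·(1/2) = 1.
II: (2)·(1/3) + (10)·(1/6) + (1)·(1/2) = 17/6.
III: (10)·(1/3) + (5)·(1/6) + (5)·(1/2) = 20/3.
The best pure response is III with expected payoff 20/3.

20/3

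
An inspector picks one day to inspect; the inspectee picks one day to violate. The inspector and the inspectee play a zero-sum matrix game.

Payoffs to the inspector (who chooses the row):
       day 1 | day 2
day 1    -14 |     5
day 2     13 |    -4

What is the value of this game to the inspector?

1/4

Row minima are -14 and -4, so the inspector's maximin is -4; column maxima are 13 and 5, so the inspectee's minimax is 5. These differ, so the equilibrium is in mixed strategies.
Let the inspector play day 1 with probability p. The inspectee is indifferent when −14p + 13(1−p) = 5p − 4(1−p), giving p = 17/36.
Let the inspectee play day 1 with probability q. The inspector is indifferent when −14q + 5(1−q) = 13q − 4(1−q), giving q = 1/4.
The value is -14·(1/4) + (5)·(3/4) = 1/4.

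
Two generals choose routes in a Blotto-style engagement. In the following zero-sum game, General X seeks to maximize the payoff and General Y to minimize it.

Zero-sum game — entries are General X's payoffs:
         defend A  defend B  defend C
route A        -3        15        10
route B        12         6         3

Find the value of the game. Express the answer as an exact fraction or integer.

Column defend B is strictly dominated by defend C for General Y (it gives General X more in every row).
The remaining 2×2 game on (route A, route B) × (defend A, defend C) has no saddle point. Let General X play route A with probability p; indifference gives −3p + 12(1−p) = 10p + 3(1−p), so p = 9/22.
Similarly General Y's optimal q on defend A is 7/22, and the value is -3·(7/22) + (10)·(15/22) = 129/22.

129/22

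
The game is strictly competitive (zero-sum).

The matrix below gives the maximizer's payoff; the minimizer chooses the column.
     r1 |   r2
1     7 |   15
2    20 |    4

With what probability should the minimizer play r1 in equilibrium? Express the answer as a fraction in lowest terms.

11/24

Row minima are 7 and 4, so the maximizer's maximin is 7; column maxima are 20 and 15, so the minimizer's minimax is 15. These differ, so the equilibrium is in mixed strategies.
Let the minimizer play r1 with probability q. The maximizer is indifferent when 7q + 15(1−q) = 20q + 4(1−q), giving q = 11/24.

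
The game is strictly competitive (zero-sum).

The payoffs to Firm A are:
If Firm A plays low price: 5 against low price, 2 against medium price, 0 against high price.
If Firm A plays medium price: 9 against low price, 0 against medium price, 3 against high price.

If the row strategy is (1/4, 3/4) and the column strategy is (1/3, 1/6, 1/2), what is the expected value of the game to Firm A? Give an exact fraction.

31/8

Against (1/3, 1/6, 1/2), each row's expected payoff is low price: 2; medium price: 9/2.
Taking the (1/4, 3/4)-weighted average: (1/4)·(2) + (3/4)·(9/2) = 31/8.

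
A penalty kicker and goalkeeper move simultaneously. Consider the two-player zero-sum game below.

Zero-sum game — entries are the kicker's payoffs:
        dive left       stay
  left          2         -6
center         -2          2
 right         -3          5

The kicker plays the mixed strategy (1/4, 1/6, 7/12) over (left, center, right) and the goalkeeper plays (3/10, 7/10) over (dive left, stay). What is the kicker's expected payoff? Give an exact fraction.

3/4

Against (3/10, 7/10), each row's expected payoff is left: -18/5; center: 4/5; right: 13/5.
Taking the (1/4, 1/6, 7/12)-weighted average: (1/4)·(-18/5) + (1/6)·(4/5) + (7/12)·(13/5) = 3/4.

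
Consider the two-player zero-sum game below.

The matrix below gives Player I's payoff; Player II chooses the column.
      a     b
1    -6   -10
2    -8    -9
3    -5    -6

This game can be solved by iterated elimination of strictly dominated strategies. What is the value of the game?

-6

Column a is strictly dominated by b for Player II (-10<-6, -9<-8, -6<-5); eliminate a.
Row 1 is strictly dominated by row 2 (-9>-10); eliminate 1.
Row 2 is strictly dominated by row 3 (-6>-9); eliminate 2.
Only (3, b) remains, with payoff -6.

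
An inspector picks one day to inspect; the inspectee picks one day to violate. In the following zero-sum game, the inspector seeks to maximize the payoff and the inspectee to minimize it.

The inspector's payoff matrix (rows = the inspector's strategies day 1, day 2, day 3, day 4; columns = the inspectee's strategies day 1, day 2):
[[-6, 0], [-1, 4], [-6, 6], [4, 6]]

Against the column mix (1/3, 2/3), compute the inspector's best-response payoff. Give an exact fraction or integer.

16/3

day 1: (-6)·(1/3) + (0)·(2/3) = -2.
day 2: (-1)·(1/3) + (4)·(2/3) = 7/3.
day 3: (-6)·(1/3) + (6)·(2/3) = 2.
day 4: (4)·(1/3) + (6)·(2/3) = 16/3.
The best pure response is day 4 with expected payoff 16/3.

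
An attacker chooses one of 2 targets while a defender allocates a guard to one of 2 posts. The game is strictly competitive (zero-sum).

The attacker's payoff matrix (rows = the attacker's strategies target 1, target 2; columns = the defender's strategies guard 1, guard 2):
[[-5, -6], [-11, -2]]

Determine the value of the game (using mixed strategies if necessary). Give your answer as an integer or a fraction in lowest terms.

Row minima are -6 and -11, so the attacker's maximin is -6; column maxima are -5 and -2, so the defender's minimax is -5. These differ, so the equilibrium is in mixed strategies.
Let the attacker play target 1 with probability p. The defender is indifferent when −5p − 11(1−p) = −6p − 2(1−p), giving p = 9/10.
Let the defender play guard 1 with probability q. The attacker is indifferent when −5q − 6(1−q) = −11q − 2(1−q), giving q = 2/5.
The value is -5·(2/5) + (-6)·(3/5) = -28/5.

-28/5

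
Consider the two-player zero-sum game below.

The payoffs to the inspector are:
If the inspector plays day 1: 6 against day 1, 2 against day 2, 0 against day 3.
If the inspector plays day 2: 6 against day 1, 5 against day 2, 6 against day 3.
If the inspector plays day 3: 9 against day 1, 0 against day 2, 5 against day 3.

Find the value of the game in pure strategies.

5

Row minima: 0, 5, 0 → the inspector's maximin is 5.
Column maxima: 9, 5, 6 → the inspectee's minimax is 5.
They coincide at (day 2, day 2), so the value is 5.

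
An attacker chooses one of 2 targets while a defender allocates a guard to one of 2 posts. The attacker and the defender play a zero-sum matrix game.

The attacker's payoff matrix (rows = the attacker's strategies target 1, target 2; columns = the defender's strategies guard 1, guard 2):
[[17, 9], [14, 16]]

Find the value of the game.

73/5

Row minima are 9 and 14, so the attacker's maximin is 14; column maxima are 17 and 16, so the defender's minimax is 16. These differ, so the equilibrium is in mixed strategies.
Let the attacker play target 1 with probability p. The defender is indifferent when 17p + 14(1−p) = 9p + 16(1−p), giving p = 1/5.
Let the defender play guard 1 with probability q. The attacker is indifferent when 17q + 9(1−q) = 14q + 16(1−q), giving q = 7/10.
The value is 17·(7/10) + (9)·(3/10) = 73/5.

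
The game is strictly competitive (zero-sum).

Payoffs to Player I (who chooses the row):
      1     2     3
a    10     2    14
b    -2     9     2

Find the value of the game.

94/19

Column 3 is strictly dominated by 1 for Player II (it gives Player I more in every row).
The remaining 2×2 game on (a, b) × (1, 2) has no saddle point. Let Player I play a with probability p; indifference gives 10p − 2(1−p) = 2p + 9(1−p), so p = 11/19.
Similarly Player II's optimal q on 1 is 7/19, and the value is 10·(7/19) + (2)·(12/19) = 94/19.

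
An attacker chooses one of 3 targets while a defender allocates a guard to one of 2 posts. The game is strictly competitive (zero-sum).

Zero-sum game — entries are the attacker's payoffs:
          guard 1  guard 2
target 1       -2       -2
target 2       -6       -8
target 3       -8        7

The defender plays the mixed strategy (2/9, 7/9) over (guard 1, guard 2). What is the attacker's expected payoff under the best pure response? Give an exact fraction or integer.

11/3

target 1: (-2)·(2/9) + (-2)·(7/9) = -2.
target 2: (-6)·(2/9) + (-8)·(7/9) = -68/9.
target 3: (-8)·(2/9) + (7)·(7/9) = 11/3.
The best pure response is target 3 with expected payoff 11/3.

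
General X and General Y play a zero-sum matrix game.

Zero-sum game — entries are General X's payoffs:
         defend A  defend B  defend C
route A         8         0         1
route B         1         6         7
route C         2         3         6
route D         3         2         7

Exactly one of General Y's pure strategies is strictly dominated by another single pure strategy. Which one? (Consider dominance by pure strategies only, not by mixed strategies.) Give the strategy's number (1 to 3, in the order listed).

General Y prefers columns that give General X less. Compare defend C with defend B: 0 < 1, 6 < 7, 3 < 6, 2 < 7.
So defend B strictly dominates defend C for General Y; defend C is strictly dominated.

3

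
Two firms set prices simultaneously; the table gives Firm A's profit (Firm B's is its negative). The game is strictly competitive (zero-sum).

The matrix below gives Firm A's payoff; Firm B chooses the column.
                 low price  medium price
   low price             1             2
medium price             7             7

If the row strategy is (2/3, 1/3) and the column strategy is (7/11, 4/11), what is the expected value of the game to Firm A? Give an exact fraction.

Against (7/11, 4/11), each row's expected payoff is low price: 15/11; medium price: 7.
Taking the (2/3, 1/3)-weighted average: (2/3)·(15/11) + (1/3)·(7) = 107/33.

107/33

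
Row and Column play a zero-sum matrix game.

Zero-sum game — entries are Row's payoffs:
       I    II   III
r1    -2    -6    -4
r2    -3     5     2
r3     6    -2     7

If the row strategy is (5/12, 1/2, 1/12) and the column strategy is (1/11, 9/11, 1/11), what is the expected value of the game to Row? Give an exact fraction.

Against (1/11, 9/11, 1/11), each row's expected payoff is r1: -60/11; r2: 4; r3: -5/11.
Taking the (5/12, 1/2, 1/12)-weighted average: (5/12)·(-60/11) + (1/2)·(4) + (1/12)·(-5/11) = -41/132.

-41/132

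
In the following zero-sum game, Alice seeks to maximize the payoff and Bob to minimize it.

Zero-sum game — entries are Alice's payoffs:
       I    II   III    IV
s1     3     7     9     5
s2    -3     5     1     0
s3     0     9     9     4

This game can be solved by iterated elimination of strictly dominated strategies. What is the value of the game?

Row s2 is strictly dominated by row s1 (3>-3, 7>5, 9>1, 5>0); eliminate s2.
Column IV is strictly dominated by I for Bob (3<5, 0<4); eliminate IV.
Column II is strictly dominated by I for Bob (3<7, 0<9); eliminate II.
Column III is strictly dominated by I for Bob (3<9, 0<9); eliminate III.
Row s3 is strictly dominated by row s1 (3>0); eliminate s3.
Only (s1, I) remains, with payoff 3.

3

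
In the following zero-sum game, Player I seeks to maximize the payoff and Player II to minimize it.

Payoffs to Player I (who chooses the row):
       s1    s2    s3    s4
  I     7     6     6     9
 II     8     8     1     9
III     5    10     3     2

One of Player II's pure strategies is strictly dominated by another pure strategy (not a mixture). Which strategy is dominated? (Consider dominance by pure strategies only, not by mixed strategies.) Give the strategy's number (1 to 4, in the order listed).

Player II prefers columns that give Player I less. Compare s1 with s3: 6 < 7, 1 < 8, 3 < 5.
So s3 strictly dominates s1 for Player II; s1 is strictly dominated.

1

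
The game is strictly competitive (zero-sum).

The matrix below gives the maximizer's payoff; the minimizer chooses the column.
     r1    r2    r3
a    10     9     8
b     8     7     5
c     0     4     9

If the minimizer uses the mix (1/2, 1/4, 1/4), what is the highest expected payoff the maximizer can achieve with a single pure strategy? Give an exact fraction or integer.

37/4

a: (10)·(1/2) + (9)·(1/4) + (8)·(1/4) = 37/4.
b: (8)·(1/2) + (7)·(1/4) + (5)·(1/4) = 7.
c: (0)·(1/2) + (4)·(1/4) + (9)·(1/4) = 13/4.
The best pure response is a with expected payoff 37/4.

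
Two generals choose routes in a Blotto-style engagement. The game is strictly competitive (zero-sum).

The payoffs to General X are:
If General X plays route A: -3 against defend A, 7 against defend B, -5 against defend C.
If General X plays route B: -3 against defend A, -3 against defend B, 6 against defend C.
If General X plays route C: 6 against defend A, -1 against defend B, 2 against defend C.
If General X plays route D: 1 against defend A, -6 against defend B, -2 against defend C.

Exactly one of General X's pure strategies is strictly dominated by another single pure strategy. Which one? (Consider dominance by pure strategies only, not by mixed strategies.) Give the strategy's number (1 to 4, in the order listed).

4

Compare route D with route C: 6 > 1, -1 > -6, 2 > -2.
So route C strictly dominates route D for General X; route D is strictly dominated.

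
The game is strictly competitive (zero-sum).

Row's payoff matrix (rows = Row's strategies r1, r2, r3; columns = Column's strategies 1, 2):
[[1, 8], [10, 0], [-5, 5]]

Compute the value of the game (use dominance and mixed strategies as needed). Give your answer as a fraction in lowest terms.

Row r3 is strictly dominated by row r1, so Row never plays it.
The remaining 2×2 game on (r1, r2) × (1, 2) has no saddle point. Let Row play r1 with probability p; indifference gives p + 10(1−p) = 8p, so p = 10/17.
Similarly Column's optimal q on 1 is 8/17, and the value is 1·(8/17) + (8)·(9/17) = 80/17.

80/17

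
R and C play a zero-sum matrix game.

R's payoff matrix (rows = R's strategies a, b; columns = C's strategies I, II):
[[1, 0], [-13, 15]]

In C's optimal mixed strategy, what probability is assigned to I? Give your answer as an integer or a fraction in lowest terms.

Row minima are 0 and -13, so R's maximin is 0; column maxima are 1 and 15, so C's minimax is 1. These differ, so the equilibrium is in mixed strategies.
Let C play I with probability q. R is indifferent when q = −13q + 15(1−q), giving q = 15/29.

15/29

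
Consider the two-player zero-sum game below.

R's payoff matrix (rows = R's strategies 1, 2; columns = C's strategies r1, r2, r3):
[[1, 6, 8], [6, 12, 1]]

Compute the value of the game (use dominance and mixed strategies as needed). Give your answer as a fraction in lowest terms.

Column r2 is strictly dominated by r1 for C (it gives R more in every row).
The remaining 2×2 game on (1, 2) × (r1, r3) has no saddle point. Let R play 1 with probability p; indifference gives p + 6(1−p) = 8p + (1−p), so p = 5/12.
Similarly C's optimal q on r1 is 7/12, and the value is 1·(7/12) + (8)·(5/12) = 47/12.

47/12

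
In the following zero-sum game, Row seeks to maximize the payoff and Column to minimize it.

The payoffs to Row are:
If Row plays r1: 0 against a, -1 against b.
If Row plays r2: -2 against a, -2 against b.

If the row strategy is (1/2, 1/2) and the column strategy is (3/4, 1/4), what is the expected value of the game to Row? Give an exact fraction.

Against (3/4, 1/4), each row's expected payoff is r1: -1/4; r2: -2.
Taking the (1/2, 1/2)-weighted average: (1/2)·(-1/4) + (1/2)·(-2) = -9/8.

-9/8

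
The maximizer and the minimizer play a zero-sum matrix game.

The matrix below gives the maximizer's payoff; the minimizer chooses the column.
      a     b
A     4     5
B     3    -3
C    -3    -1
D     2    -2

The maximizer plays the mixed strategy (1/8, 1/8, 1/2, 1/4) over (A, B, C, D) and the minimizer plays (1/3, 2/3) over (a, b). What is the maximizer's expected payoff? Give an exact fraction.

-13/24

Against (1/3, 2/3), each row's expected payoff is A: 14/3; B: -1; C: -5/3; D: -2/3.
Taking the (1/8, 1/8, 1/2, 1/4)-weighted average: (1/8)·(14/3) + (1/8)·(-1) + (1/2)·(-5/3) + (1/4)·(-2/3) = -13/24.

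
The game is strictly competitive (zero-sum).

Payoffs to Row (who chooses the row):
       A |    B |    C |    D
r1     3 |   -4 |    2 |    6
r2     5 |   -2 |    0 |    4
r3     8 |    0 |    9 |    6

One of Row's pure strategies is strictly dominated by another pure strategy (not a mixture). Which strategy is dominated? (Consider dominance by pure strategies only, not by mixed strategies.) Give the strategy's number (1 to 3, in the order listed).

Compare r2 with r3: 8 > 5, 0 > -2, 9 > 0, 6 > 4.
So r3 strictly dominates r2 for Row; r2 is strictly dominated.

2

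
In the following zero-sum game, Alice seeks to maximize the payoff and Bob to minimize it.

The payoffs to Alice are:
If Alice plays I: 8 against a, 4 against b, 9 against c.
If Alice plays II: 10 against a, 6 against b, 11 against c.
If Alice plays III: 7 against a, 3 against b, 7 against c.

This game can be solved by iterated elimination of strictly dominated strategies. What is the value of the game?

Column c is strictly dominated by b for Bob (4<9, 6<11, 3<7); eliminate c.
Column a is strictly dominated by b for Bob (4<8, 6<10, 3<7); eliminate a.
Row I is strictly dominated by row II (6>4); eliminate I.
Row III is strictly dominated by row II (6>3); eliminate III.
Only (II, b) remains, with payoff 6.

6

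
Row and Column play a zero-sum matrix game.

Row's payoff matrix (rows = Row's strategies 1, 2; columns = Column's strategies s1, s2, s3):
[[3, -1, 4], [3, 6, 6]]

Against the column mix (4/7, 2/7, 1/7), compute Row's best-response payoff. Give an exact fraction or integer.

1: (3)·(4/7) + (-1)·(2/7) + (4)·(1/7) = 2.
2: (3)·(4/7) + (6)·(2/7) + (6)·(1/7) = 30/7.
The best pure response is 2 with expected payoff 30/7.

30/7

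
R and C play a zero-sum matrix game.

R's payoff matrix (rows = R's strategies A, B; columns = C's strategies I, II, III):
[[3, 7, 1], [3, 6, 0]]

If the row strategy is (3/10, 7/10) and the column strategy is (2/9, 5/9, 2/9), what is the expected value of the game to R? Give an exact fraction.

127/30

Against (2/9, 5/9, 2/9), each row's expected payoff is A: 43/9; B: 4.
Taking the (3/10, 7/10)-weighted average: (3/10)·(43/9) + (7/10)·(4) = 127/30.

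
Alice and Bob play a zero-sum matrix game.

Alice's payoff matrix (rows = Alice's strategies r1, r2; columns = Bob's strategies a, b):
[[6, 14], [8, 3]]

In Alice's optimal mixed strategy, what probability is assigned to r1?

Row minima are 6 and 3, so Alice's maximin is 6; column maxima are 8 and 14, so Bob's minimax is 8. These differ, so the equilibrium is in mixed strategies.
Let Alice play r1 with probability p. Bob is indifferent when 6p + 8(1−p) = 14p + 3(1−p), giving p = 5/13.

5/13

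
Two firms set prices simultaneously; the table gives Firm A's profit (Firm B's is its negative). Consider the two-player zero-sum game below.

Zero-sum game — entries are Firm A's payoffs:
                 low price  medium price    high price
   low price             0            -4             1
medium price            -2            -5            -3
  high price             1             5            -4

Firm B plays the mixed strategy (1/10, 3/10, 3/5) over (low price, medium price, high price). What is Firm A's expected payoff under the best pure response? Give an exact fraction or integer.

-3/5

low price: (0)·(1/10) + (-4)·(3/10) + (1)·(3/5) = -3/5.
medium price: (-2)·(1/10) + (-5)·(3/10) + (-3)·(3/5) = -7/2.
high price: (1)·(1/10) + (5)·(3/10) + (-4)·(3/5) = -4/5.
The best pure response is low price with expected payoff -3/5.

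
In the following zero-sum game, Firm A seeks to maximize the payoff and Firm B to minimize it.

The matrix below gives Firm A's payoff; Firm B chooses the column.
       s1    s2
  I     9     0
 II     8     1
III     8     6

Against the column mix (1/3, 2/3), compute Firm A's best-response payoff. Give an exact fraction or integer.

I: (9)·(1/3) + (0)·(2/3) = 3.
II: (8)·(1/3) + (1)·(2/3) = 10/3.
III: (8)·(1/3) + (6)·(2/3) = 20/3.
The best pure response is III with expected payoff 20/3.

20/3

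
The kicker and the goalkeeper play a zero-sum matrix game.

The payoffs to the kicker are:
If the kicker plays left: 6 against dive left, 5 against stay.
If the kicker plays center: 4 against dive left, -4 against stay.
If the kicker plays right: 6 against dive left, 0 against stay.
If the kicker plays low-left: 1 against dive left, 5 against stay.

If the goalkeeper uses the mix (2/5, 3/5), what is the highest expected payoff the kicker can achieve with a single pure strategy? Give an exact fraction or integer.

27/5

left: (6)·(2/5) + (5)·(3/5) = 27/5.
center: (4)·(2/5) + (-4)·(3/5) = -4/5.
right: (6)·(2/5) + (0)·(3/5) = 12/5.
low-left: (1)·(2/5) + (5)·(3/5) = 17/5.
The best pure response is left with expected payoff 27/5.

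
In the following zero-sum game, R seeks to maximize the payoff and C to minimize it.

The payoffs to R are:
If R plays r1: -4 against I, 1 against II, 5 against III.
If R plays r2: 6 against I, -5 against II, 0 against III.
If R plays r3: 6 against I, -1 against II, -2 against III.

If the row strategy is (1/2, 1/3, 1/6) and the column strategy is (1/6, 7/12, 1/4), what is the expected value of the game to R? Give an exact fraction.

Against (1/6, 7/12, 1/4), each row's expected payoff is r1: 7/6; r2: -23/12; r3: -1/12.
Taking the (1/2, 1/3, 1/6)-weighted average: (1/2)·(7/6) + (1/3)·(-23/12) + (1/6)·(-1/12) = -5/72.

-5/72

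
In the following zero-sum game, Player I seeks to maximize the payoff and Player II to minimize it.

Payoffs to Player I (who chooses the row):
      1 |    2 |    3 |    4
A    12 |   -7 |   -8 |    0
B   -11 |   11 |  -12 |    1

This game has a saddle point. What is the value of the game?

Row minima: -8, -12 → Player I's maximin is -8.
Column maxima: 12, 11, -8, 1 → Player II's minimax is -8.
They coincide at (A, 3), so the value is -8.

-8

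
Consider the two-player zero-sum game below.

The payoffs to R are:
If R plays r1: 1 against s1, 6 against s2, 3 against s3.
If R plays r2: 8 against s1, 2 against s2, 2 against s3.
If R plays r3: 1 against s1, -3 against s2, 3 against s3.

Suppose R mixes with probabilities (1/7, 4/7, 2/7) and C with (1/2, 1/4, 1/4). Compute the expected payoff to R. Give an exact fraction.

95/28

Against (1/2, 1/4, 1/4), each row's expected payoff is r1: 11/4; r2: 5; r3: 1/2.
Taking the (1/7, 4/7, 2/7)-weighted average: (1/7)·(11/4) + (4/7)·(5) + (2/7)·(1/2) = 95/28.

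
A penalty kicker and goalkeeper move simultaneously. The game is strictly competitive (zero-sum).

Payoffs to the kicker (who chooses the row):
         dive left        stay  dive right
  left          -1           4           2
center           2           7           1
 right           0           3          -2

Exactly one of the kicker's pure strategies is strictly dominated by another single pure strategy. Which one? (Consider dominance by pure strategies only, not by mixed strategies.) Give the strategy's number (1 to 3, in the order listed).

3

Compare right with center: 2 > 0, 7 > 3, 1 > -2.
So center strictly dominates right for the kicker; right is strictly dominated.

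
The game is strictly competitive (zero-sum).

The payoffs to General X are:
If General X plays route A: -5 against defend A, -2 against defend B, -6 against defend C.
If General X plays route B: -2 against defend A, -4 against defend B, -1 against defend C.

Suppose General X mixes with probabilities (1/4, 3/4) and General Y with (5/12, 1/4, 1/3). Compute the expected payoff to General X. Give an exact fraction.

-133/48

Against (5/12, 1/4, 1/3), each row's expected payoff is route A: -55/12; route B: -13/6.
Taking the (1/4, 3/4)-weighted average: (1/4)·(-55/12) + (3/4)·(-13/6) = -133/48.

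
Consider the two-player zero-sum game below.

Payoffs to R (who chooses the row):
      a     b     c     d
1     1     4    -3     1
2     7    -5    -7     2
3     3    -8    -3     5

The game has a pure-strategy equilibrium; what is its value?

Row minima: -3, -7, -8 → R's maximin is -3.
Column maxima: 7, 4, -3, 5 → C's minimax is -3.
They coincide at (1, c), so the value is -3.

-3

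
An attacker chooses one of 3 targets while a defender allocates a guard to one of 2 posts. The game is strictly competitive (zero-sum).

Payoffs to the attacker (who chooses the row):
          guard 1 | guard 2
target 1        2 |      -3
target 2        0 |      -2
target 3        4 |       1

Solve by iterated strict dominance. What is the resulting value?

1

Column guard 1 is strictly dominated by guard 2 for the defender (-3<2, -2<0, 1<4); eliminate guard 1.
Row target 2 is strictly dominated by row target 3 (1>-2); eliminate target 2.
Row target 1 is strictly dominated by row target 3 (1>-3); eliminate target 1.
Only (target 3, guard 2) remains, with payoff 1.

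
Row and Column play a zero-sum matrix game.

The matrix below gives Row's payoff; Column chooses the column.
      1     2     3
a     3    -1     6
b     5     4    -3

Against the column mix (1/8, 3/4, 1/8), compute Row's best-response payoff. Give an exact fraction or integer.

a: (3)·(1/8) + (-1)·(3/4) + (6)·(1/8) = 3/8.
b: (5)·(1/8) + (4)·(3/4) + (-3)·(1/8) = 13/4.
The best pure response is b with expected payoff 13/4.

13/4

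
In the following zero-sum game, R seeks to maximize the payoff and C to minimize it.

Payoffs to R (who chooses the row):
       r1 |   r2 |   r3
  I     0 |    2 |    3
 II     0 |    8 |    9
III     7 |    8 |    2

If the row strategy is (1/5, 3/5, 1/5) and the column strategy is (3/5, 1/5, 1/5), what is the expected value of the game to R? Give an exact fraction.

Against (3/5, 1/5, 1/5), each row's expected payoff is I: 1; II: 17/5; III: 31/5.
Taking the (1/5, 3/5, 1/5)-weighted average: (1/5)·(1) + (3/5)·(17/5) + (1/5)·(31/5) = 87/25.

87/25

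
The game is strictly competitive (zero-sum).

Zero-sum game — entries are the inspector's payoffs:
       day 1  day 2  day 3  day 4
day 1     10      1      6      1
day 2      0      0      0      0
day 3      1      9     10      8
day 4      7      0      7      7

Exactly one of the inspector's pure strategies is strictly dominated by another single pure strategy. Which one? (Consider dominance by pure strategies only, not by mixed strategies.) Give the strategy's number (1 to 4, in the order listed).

Compare day 2 with day 1: 10 > 0, 1 > 0, 6 > 0, 1 > 0.
So day 1 strictly dominates day 2 for the inspector; day 2 is strictly dominated.

2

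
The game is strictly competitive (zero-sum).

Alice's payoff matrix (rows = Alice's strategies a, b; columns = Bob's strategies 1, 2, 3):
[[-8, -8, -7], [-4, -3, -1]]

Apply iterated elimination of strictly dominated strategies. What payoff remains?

Column 3 is strictly dominated by 1 for Bob (-8<-7, -4<-1); eliminate 3.
Row a is strictly dominated by row b (-4>-8, -3>-8); eliminate a.
Column 2 is strictly dominated by 1 for Bob (-4<-3); eliminate 2.
Only (b, 1) remains, with payoff -4.

-4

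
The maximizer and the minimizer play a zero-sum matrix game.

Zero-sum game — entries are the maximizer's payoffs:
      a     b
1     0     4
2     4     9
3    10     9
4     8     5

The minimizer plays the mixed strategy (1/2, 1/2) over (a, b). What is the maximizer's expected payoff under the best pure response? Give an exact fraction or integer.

1: (0)·(1/2) + (4)·(1/2) = 2.
2: (4)·(1/2) + (9)·(1/2) = 13/2.
3: (10)·(1/2) + (9)·(1/2) = 19/2.
4: (8)·(1/2) + (5)·(1/2) = 13/2.
The best pure response is 3 with expected payoff 19/2.

19/2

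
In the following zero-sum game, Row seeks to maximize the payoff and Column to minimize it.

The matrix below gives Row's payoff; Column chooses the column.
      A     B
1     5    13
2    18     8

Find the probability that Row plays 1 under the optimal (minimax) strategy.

Row minima are 5 and 8, so Row's maximin is 8; column maxima are 18 and 13, so Column's minimax is 13. These differ, so the equilibrium is in mixed strategies.
Let Row play 1 with probability p. Column is indifferent when 5p + 18(1−p) = 13p + 8(1−p), giving p = 5/9.

5/9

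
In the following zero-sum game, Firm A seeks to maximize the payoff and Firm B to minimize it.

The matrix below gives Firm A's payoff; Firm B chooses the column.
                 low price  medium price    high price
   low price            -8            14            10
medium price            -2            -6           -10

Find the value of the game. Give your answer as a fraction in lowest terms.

Column medium price is strictly dominated by high price for Firm B (it gives Firm A more in every row).
The remaining 2×2 game on (low price, medium price) × (low price, high price) has no saddle point. Let Firm A play low price with probability p; indifference gives −8p − 2(1−p) = 10p − 10(1−p), so p = 4/13.
Similarly Firm B's optimal q on low price is 10/13, and the value is -8·(10/13) + (10)·(3/13) = -50/13.

-50/13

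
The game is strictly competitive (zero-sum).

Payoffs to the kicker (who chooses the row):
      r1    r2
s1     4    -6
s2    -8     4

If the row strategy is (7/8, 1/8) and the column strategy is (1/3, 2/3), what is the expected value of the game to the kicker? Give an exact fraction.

-7/3

Against (1/3, 2/3), each row's expected payoff is s1: -8/3; s2: 0.
Taking the (7/8, 1/8)-weighted average: (7/8)·(-8/3) + (1/8)·(0) = -7/3.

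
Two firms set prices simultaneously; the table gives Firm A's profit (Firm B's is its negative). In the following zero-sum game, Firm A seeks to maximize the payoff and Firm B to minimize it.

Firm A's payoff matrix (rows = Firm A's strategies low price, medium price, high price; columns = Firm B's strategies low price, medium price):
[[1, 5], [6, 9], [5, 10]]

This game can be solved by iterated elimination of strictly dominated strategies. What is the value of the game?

6

Column medium price is strictly dominated by low price for Firm B (1<5, 6<9, 5<10); eliminate medium price.
Row high price is strictly dominated by row medium price (6>5); eliminate high price.
Row low price is strictly dominated by row medium price (6>1); eliminate low price.
Only (medium price, low price) remains, with payoff 6.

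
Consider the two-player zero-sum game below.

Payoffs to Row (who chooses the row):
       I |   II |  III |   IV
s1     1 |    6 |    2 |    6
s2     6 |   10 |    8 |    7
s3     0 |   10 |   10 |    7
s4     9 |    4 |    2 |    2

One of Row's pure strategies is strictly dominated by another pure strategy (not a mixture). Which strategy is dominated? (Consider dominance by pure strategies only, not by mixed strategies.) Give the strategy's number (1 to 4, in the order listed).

1

Compare s1 with s2: 6 > 1, 10 > 6, 8 > 2, 7 > 6.
So s2 strictly dominates s1 for Row; s1 is strictly dominated.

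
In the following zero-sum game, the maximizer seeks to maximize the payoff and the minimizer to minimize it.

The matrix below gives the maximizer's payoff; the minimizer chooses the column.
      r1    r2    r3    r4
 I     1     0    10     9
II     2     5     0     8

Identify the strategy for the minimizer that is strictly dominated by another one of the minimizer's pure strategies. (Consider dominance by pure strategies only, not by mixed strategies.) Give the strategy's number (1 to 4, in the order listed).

4

The minimizer prefers columns that give the maximizer less. Compare r4 with r1: 1 < 9, 2 < 8.
So r1 strictly dominates r4 for the minimizer; r4 is strictly dominated.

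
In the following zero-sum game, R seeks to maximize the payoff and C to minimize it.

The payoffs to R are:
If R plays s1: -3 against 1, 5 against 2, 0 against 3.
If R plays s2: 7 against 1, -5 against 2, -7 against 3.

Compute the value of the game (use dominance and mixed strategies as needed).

-21/17

Column 2 is strictly dominated by 3 for C (it gives R more in every row).
The remaining 2×2 game on (s1, s2) × (1, 3) has no saddle point. Let R play s1 with probability p; indifference gives −3p + 7(1−p) = −7(1−p), so p = 14/17.
Similarly C's optimal q on 1 is 7/17, and the value is -3·(7/17) + (0)·(10/17) = -21/17.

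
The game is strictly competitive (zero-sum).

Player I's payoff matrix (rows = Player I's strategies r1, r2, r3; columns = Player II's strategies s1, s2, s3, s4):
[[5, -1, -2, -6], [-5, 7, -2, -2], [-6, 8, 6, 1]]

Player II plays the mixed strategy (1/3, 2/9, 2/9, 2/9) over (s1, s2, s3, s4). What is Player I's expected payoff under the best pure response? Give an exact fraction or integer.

4/3

r1: (5)·(1/3) + (-1)·(2/9) + (-2)·(2/9) + (-6)·(2/9) = -1/3.
r2: (-5)·(1/3) + (7)·(2/9) + (-2)·(2/9) + (-2)·(2/9) = -1.
r3: (-6)·(1/3) + (8)·(2/9) + (6)·(2/9) + (1)·(2/9) = 4/3.
The best pure response is r3 with expected payoff 4/3.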